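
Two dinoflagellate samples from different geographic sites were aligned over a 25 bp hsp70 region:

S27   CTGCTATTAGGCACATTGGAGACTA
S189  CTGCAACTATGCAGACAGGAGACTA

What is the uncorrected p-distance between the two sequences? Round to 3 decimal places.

Differing sites — 5:T/A; 7:T/C; 10:G/T; 14:C/G; 16:T/C; 17:T/A.
There are 6 differences over 25 sites, so p = 6/25 = 0.240.

0.240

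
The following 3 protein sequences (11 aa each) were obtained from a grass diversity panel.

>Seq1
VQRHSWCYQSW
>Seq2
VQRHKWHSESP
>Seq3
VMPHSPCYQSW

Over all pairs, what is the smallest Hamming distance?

Pairwise Hamming distances:
  Seq1 vs Seq2: 5
  Seq1 vs Seq3: 3
  Seq2 vs Seq3: 8
The smallest is 3, between Seq1 and Seq3.

3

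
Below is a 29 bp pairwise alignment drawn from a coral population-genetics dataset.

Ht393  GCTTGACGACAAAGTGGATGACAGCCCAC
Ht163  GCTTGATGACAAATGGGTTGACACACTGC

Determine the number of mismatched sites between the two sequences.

8

The sequences differ at positions 7 (C/T), 14 (G/T), 15 (T/G), 18 (A/T), 24 (G/C), 25 (C/A), 27 (C/T), 28 (A/G).
That gives 8 mismatches out of 29 aligned sites, so the Hamming distance is 8.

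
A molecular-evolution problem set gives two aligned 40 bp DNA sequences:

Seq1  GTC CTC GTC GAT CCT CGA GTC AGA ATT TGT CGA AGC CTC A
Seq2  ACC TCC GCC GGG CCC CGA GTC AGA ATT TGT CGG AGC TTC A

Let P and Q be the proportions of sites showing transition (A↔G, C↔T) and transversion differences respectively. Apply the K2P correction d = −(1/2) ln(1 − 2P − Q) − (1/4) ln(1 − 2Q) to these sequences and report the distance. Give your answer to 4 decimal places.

The sequences differ at positions 1 (G/A, transition), 2 (T/C, transition), 4 (C/T, transition), 5 (T/C, transition), 8 (T/C, transition), 11 (A/G, transition), 12 (T/G, transversion), 15 (T/C, transition), 33 (A/G, transition), 37 (C/T, transition).
Of the 10 differences, 9 transitions and 1 transversion over 40 sites: P = 9/40 = 0.225000, Q = 1/40 = 0.025000.
d = −0.5·ln(0.525000) − 0.25·ln(0.950000) = −0.5·(-0.644357) − 0.25·(-0.051293) = 0.3350.

0.3350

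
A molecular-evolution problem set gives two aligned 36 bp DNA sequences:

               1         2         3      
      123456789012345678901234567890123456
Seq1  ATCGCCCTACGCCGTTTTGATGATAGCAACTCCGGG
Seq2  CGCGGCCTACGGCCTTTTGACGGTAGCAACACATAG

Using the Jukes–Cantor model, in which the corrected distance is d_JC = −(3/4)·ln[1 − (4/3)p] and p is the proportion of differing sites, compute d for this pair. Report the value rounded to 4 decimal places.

0.3924

Differing sites — 1:A/C; 2:T/G; 5:C/G; 12:C/G; 14:G/C; 21:T/C; 23:A/G; 31:T/A; 33:C/A; 34:G/T; 35:G/A.
p = 11/36 = 0.305556.
d = −0.75 · ln(1 − (4/3)·0.305556) = −0.75 · ln(0.592592) = −0.75 · (-0.523249) = 0.3924.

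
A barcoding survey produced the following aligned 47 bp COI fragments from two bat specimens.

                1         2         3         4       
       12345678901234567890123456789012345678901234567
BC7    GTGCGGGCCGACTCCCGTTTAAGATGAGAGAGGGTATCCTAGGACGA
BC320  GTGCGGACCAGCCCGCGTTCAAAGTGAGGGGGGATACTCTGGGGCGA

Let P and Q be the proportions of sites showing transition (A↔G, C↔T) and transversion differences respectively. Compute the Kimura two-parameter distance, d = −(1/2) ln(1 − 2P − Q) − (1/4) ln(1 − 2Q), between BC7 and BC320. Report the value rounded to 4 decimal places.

Mismatches occur at site 7 (G↔A, transition), site 10 (G↔A, transition), site 11 (A↔G, transition), site 13 (T↔C, transition), site 15 (C↔G, transversion), site 20 (T↔C, transition), site 23 (G↔A, transition), site 24 (A↔G, transition), site 29 (A↔G, transition), site 31 (A↔G, transition), site 34 (G↔A, transition), site 37 (T↔C, transition), site 38 (C↔T, transition), site 41 (A↔G, transition), site 44 (A↔G, transition).
Of the 15 differences, 14 transitions and 1 transversion over 47 sites: P = 14/47 = 0.297872, Q = 1/47 = 0.021277.
d = −0.5·ln(0.382979) − 0.25·ln(0.957446) = −0.5·(-0.959775) − 0.25·(-0.043486) = 0.4908.

0.4908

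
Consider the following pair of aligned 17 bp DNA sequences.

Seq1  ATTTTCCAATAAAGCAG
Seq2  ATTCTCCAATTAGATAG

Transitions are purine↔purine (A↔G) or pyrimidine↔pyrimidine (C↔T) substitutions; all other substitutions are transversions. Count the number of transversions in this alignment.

1

Differing sites — 4:T/C (Ti); 11:A/T (Tv); 13:A/G (Ti); 14:G/A (Ti); 15:C/T (Ti).
Of the 5 differences, 4 transitions and 1 transversion, so the answer is 1.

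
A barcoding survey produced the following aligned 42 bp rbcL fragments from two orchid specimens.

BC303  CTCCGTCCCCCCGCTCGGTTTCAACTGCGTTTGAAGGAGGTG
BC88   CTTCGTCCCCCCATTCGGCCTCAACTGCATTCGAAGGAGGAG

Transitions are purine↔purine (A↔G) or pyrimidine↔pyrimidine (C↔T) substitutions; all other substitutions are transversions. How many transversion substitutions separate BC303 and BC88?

Mismatches occur at site 3 (C/T, transition), site 13 (G/A, transition), site 14 (C/T, transition), site 19 (T/C, transition), site 20 (T/C, transition), site 29 (G/A, transition), site 32 (T/C, transition), site 41 (T/A, transversion).
Of the 8 differences, 7 transitions and 1 transversion, so the answer is 1.

1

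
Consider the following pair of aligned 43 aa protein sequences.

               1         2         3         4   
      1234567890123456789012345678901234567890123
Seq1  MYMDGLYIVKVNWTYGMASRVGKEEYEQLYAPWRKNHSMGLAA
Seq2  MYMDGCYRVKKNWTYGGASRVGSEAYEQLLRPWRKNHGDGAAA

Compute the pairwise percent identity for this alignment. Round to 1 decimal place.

Mismatches occur at site 6 (L/C), site 8 (I/R), site 11 (V/K), site 17 (M/G), site 23 (K/S), site 25 (E/A), site 30 (Y/L), site 31 (A/R), site 38 (S/G), site 39 (M/D), site 41 (L/A).
32 of the 43 sites match, so the percent identity is 32/43 × 100 = 74.4%.

74.4%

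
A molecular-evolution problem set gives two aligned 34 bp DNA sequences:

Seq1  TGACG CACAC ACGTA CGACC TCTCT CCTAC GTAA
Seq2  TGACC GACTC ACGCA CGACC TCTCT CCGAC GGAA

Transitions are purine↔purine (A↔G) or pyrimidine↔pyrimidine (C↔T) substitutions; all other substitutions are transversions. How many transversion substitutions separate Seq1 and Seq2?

The sequences differ at positions 5 (G/C, transversion), 6 (C/G, transversion), 9 (A/T, transversion), 14 (T/C, transition), 28 (T/G, transversion), 32 (T/G, transversion).
Of the 6 differences, 1 transition and 5 transversions, so the answer is 5.

5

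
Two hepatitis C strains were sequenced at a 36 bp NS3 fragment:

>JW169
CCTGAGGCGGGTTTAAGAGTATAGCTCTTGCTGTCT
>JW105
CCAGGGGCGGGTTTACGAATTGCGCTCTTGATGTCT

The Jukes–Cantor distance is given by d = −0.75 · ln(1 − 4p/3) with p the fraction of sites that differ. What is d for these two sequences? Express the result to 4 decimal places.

Mismatches occur at site 3 (T/A), site 5 (A/G), site 16 (A/C), site 19 (G/A), site 21 (A/T), site 22 (T/G), site 23 (A/C), site 31 (C/A).
p = 8/36 = 0.222222.
d = −0.75 · ln(1 − (4/3)·0.222222) = −0.75 · ln(0.703704) = −0.75 · (-0.351397) = 0.2635.

0.2635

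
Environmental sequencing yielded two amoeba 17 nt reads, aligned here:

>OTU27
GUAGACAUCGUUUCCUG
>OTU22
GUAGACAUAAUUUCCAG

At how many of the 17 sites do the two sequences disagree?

3

The sequences differ at positions 9 (C/A), 10 (G/A), 16 (U/A).
That gives 3 mismatches out of 17 aligned sites, so the Hamming distance is 3.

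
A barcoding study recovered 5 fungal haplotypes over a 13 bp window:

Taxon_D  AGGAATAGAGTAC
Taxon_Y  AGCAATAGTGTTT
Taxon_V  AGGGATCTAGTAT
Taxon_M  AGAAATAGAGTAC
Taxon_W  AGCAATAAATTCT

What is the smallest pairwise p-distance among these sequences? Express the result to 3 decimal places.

0.077

Pairwise Hamming distances:
  Taxon_D vs Taxon_Y: 4
  Taxon_D vs Taxon_V: 4
  Taxon_D vs Taxon_M: 1
  Taxon_D vs Taxon_W: 5
  Taxon_Y vs Taxon_V: 6
  Taxon_Y vs Taxon_M: 4
  Taxon_Y vs Taxon_W: 4
  Taxon_V vs Taxon_M: 5
  Taxon_V vs Taxon_W: 6
  Taxon_M vs Taxon_W: 5
The smallest is 1 mismatch, between Taxon_D and Taxon_M; p = 1/13 = 0.077.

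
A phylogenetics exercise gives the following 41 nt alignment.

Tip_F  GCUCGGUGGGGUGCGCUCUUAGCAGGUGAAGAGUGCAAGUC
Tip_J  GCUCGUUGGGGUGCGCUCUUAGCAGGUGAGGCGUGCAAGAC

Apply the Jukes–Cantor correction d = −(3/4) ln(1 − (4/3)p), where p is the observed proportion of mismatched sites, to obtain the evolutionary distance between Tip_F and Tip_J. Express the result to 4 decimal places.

0.1045

Differing sites — 6:G/U; 30:A/G; 32:A/C; 40:U/A.
p = 4/41 = 0.097561.
d = −0.75 · ln(1 − (4/3)·0.097561) = −0.75 · ln(0.869919) = −0.75 · (-0.139355) = 0.1045.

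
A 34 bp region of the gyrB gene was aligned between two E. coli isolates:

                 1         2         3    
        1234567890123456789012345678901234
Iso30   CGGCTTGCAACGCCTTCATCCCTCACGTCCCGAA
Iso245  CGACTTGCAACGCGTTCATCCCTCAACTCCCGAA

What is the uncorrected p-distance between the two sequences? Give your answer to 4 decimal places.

Differing sites — 3:G/A; 14:C/G; 26:C/A; 27:G/C.
There are 4 differences over 34 sites, so p = 4/34 = 0.1176.

0.1176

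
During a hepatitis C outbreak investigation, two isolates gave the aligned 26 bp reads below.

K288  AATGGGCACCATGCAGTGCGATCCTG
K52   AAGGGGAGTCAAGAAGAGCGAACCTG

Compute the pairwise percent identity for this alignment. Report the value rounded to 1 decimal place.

69.2%

The sequences differ at positions 3 (T/G), 7 (C/A), 8 (A/G), 9 (C/T), 12 (T/A), 14 (C/A), 17 (T/A), 22 (T/A).
18 of the 26 sites match, so the percent identity is 18/26 × 100 = 69.2%.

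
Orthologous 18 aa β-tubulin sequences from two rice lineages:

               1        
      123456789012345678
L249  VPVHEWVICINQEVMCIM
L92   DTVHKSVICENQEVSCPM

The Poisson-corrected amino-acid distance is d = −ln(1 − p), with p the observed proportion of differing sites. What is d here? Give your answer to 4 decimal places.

0.4925

The sequences differ at positions 1 (V/D), 2 (P/T), 5 (E/K), 6 (W/S), 10 (I/E), 15 (M/S), 17 (I/P).
p = 7/18 = 0.388889.
d = −ln(1 − 0.388889) = −ln(0.611111) = 0.4925.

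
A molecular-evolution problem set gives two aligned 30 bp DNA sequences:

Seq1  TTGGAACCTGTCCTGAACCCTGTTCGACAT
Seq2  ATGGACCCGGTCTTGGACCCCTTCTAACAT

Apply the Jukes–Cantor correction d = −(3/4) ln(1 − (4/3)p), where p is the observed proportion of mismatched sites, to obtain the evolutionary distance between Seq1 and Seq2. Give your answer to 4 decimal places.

0.4408

Differing sites — 1:T/A; 6:A/C; 9:T/G; 13:C/T; 16:A/G; 21:T/C; 22:G/T; 24:T/C; 25:C/T; 26:G/A.
p = 10/30 = 0.333333.
d = −0.75 · ln(1 − (4/3)·0.333333) = −0.75 · ln(0.555556) = −0.75 · (-0.587786) = 0.4408.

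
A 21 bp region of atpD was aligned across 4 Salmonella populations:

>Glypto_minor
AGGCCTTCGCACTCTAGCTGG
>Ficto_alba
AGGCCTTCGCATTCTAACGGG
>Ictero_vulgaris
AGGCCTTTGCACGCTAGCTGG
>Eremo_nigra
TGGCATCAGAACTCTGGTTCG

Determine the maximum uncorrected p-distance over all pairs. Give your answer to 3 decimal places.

0.524

Pairwise Hamming distances:
  Glypto_minor vs Ficto_alba: 3
  Glypto_minor vs Ictero_vulgaris: 2
  Glypto_minor vs Eremo_nigra: 8
  Ficto_alba vs Ictero_vulgaris: 5
  Ficto_alba vs Eremo_nigra: 11
  Ictero_vulgaris vs Eremo_nigra: 9
The largest is 11 mismatches, between Ficto_alba and Eremo_nigra; p = 11/21 = 0.524.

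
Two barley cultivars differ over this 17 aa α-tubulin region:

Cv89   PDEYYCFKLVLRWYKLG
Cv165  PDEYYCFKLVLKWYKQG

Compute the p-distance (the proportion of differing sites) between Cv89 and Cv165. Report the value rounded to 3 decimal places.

0.118

The sequences differ at positions 12 (R/K), 16 (L/Q).
There are 2 differences over 17 sites, so p = 2/17 = 0.118.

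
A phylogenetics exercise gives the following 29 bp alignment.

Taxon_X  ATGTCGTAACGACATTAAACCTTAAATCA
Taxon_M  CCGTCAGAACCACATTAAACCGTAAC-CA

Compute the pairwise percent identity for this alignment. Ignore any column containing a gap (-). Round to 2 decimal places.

Excluding the 1 gap column leaves 28 comparable sites.
The sequences differ at positions 1 (A/C), 2 (T/C), 6 (G/A), 7 (T/G), 11 (G/C), 22 (T/G), 26 (A/C).
21 of the 28 comparable sites match, so the percent identity is 21/28 × 100 = 75.00%.

75.00%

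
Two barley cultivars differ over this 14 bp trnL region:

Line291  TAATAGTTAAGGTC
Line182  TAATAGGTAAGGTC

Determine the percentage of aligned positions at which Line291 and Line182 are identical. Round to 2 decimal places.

The sequences differ at position 7 (T/G).
13 of the 14 sites match, so the percent identity is 13/14 × 100 = 92.86%.

92.86%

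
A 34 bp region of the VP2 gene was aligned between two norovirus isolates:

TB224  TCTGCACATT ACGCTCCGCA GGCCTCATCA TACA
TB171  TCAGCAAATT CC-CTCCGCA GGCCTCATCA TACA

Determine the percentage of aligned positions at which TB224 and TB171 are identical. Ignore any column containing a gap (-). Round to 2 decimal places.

Excluding the 1 gap column leaves 33 comparable sites.
The sequences differ at positions 3 (T/A), 7 (C/A), 11 (A/C).
30 of the 33 comparable sites match, so the percent identity is 30/33 × 100 = 90.91%.

90.91%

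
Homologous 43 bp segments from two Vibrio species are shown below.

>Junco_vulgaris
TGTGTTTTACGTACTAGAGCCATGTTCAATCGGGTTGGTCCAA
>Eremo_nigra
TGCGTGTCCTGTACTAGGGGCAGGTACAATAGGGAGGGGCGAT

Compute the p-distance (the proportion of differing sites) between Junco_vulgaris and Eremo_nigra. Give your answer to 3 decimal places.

Mismatches occur at site 3 (T/C), site 6 (T/G), site 8 (T/C), site 9 (A/C), site 10 (C/T), site 18 (A/G), site 20 (C/G), site 23 (T/G), site 26 (T/A), site 31 (C/A), site 35 (T/A), site 36 (T/G), site 39 (T/G), site 41 (C/G), site 43 (A/T).
There are 15 differences over 43 sites, so p = 15/43 = 0.349.

0.349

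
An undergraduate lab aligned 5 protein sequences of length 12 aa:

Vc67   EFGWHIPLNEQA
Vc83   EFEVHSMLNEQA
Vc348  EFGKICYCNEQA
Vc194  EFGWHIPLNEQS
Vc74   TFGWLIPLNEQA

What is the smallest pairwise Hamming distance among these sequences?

Pairwise Hamming distances:
  Vc67 vs Vc83: 4
  Vc67 vs Vc348: 5
  Vc67 vs Vc194: 1
  Vc67 vs Vc74: 2
  Vc83 vs Vc348: 6
  Vc83 vs Vc194: 5
  Vc83 vs Vc74: 6
  Vc348 vs Vc194: 6
  Vc348 vs Vc74: 6
  Vc194 vs Vc74: 3
The smallest is 1, between Vc67 and Vc194.

1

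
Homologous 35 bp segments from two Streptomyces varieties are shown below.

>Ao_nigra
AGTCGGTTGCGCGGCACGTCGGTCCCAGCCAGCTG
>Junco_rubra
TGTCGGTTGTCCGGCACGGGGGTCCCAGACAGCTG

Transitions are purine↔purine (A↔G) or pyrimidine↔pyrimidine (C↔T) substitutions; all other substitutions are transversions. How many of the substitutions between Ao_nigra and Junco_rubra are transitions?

1

Differing sites — 1:A/T (Tv); 10:C/T (Ti); 11:G/C (Tv); 19:T/G (Tv); 20:C/G (Tv); 29:C/A (Tv).
Of the 6 differences, 1 transition and 5 transversions, so the answer is 1.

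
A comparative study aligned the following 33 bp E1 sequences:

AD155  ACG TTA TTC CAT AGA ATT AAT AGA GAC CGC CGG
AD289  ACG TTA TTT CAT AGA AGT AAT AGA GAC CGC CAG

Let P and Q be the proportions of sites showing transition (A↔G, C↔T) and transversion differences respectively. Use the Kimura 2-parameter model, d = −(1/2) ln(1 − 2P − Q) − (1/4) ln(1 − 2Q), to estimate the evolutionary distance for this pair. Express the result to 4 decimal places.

The sequences differ at positions 9 (C/T, transition), 17 (T/G, transversion), 32 (G/A, transition).
Of the 3 differences, 2 transitions and 1 transversion over 33 sites: P = 2/33 = 0.060606, Q = 1/33 = 0.030303.
d = −0.5·ln(0.848485) − 0.25·ln(0.939394) = −0.5·(-0.164303) − 0.25·(-0.062520) = 0.0978.

0.0978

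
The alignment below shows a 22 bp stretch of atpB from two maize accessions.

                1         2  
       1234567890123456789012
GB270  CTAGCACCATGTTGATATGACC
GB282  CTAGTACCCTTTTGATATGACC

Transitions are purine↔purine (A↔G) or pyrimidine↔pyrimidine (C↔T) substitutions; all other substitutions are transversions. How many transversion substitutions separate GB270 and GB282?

2

Mismatches occur at site 5 (C↔T, transition), site 9 (A↔C, transversion), site 11 (G↔T, transversion).
Of the 3 differences, 1 transition and 2 transversions, so the answer is 2.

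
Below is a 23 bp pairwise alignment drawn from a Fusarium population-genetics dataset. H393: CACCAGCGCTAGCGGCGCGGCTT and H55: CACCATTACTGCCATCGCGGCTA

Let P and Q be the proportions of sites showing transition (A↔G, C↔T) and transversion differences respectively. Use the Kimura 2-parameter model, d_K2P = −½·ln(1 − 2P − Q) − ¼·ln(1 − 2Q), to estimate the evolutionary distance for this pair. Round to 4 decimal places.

The sequences differ at positions 6 (G/T, transversion), 7 (C/T, transition), 8 (G/A, transition), 11 (A/G, transition), 12 (G/C, transversion), 14 (G/A, transition), 15 (G/T, transversion), 23 (T/A, transversion).
Of the 8 differences, 4 transitions and 4 transversions over 23 sites: P = 4/23 = 0.173913, Q = 4/23 = 0.173913.
d = −0.5·ln(0.478261) − 0.25·ln(0.652174) = −0.5·(-0.737599) − 0.25·(-0.427444) = 0.4757.

0.4757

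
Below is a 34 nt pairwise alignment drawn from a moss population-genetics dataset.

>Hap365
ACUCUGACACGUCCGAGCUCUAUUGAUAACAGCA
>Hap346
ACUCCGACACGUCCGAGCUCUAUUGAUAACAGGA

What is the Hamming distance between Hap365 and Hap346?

2

The sequences differ at positions 5 (U/C), 33 (C/G).
That gives 2 mismatches out of 34 aligned sites, so the Hamming distance is 2.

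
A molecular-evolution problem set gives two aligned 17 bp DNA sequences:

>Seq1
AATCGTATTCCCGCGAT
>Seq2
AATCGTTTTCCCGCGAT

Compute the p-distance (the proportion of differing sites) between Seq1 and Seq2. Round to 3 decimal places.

A single mismatch occurs at site 7 (A/T).
There are 1 differences over 17 sites, so p = 1/17 = 0.059.

0.059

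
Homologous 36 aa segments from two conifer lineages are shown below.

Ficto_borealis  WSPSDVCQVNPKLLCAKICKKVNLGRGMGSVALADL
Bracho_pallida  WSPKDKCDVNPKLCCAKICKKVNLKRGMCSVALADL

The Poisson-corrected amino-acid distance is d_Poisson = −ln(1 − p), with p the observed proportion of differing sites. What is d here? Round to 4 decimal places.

Differing sites — 4:S/K; 6:V/K; 8:Q/D; 14:L/C; 25:G/K; 29:G/C.
p = 6/36 = 0.166667.
d = −ln(1 − 0.166667) = −ln(0.833333) = 0.1823.

0.1823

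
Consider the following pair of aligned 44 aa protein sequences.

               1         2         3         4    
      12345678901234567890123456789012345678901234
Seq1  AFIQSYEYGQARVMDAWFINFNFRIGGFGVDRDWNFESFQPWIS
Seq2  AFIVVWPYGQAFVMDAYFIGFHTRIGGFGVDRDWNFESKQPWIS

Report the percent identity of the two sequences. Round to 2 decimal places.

Mismatches occur at site 4 (Q/V), site 5 (S/V), site 6 (Y/W), site 7 (E/P), site 12 (R/F), site 17 (W/Y), site 20 (N/G), site 22 (N/H), site 23 (F/T), site 39 (F/K).
34 of the 44 sites match, so the percent identity is 34/44 × 100 = 77.27%.

77.27%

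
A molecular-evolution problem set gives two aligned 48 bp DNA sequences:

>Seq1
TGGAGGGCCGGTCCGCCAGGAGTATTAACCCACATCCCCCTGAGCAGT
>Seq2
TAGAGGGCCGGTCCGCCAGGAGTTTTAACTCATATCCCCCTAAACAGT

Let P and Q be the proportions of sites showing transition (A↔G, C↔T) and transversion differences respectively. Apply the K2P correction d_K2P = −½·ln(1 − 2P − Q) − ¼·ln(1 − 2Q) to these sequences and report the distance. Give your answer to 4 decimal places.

The sequences differ at positions 2 (G/A, transition), 24 (A/T, transversion), 30 (C/T, transition), 33 (C/T, transition), 42 (G/A, transition), 44 (G/A, transition).
Of the 6 differences, 5 transitions and 1 transversion over 48 sites: P = 5/48 = 0.104167, Q = 1/48 = 0.020833.
d = −0.5·ln(0.770833) − 0.25·ln(0.958334) = −0.5·(-0.260284) − 0.25·(-0.042559) = 0.1408.

0.1408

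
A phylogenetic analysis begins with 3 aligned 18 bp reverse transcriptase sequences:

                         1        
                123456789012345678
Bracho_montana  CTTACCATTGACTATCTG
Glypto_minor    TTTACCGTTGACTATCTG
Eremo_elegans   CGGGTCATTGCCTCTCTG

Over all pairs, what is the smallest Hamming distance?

Pairwise Hamming distances:
  Bracho_montana vs Glypto_minor: 2
  Bracho_montana vs Eremo_elegans: 6
  Glypto_minor vs Eremo_elegans: 8
The smallest is 2, between Bracho_montana and Glypto_minor.

2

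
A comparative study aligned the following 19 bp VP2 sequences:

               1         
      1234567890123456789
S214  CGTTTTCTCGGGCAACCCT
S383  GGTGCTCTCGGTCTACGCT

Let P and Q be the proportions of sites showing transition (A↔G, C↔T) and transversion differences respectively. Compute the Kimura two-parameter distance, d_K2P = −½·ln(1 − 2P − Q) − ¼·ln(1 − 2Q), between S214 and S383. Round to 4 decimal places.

Mismatches occur at site 1 (C→G, transversion), site 4 (T→G, transversion), site 5 (T→C, transition), site 12 (G→T, transversion), site 14 (A→T, transversion), site 17 (C→G, transversion).
Of the 6 differences, 1 transition and 5 transversions over 19 sites: P = 1/19 = 0.052632, Q = 5/19 = 0.263158.
d = −0.5·ln(0.631578) − 0.25·ln(0.473684) = −0.5·(-0.459534) − 0.25·(-0.747215) = 0.4166.

0.4166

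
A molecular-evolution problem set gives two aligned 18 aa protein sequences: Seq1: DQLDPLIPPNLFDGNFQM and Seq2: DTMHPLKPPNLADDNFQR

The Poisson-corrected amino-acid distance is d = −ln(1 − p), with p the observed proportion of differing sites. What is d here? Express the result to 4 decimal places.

Mismatches occur at site 2 (Q/T), site 3 (L/M), site 4 (D/H), site 7 (I/K), site 12 (F/A), site 14 (G/D), site 18 (M/R).
p = 7/18 = 0.388889.
d = −ln(1 − 0.388889) = −ln(0.611111) = 0.4925.

0.4925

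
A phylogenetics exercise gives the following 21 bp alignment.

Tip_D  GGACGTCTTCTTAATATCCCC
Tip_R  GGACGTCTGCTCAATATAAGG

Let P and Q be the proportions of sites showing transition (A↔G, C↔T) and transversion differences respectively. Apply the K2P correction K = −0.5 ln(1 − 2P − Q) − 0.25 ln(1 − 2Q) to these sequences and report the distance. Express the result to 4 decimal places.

0.3644

Mismatches occur at site 9 (T↔G, transversion), site 12 (T↔C, transition), site 18 (C↔A, transversion), site 19 (C↔A, transversion), site 20 (C↔G, transversion), site 21 (C↔G, transversion).
Of the 6 differences, 1 transition and 5 transversions over 21 sites: P = 1/21 = 0.047619, Q = 5/21 = 0.238095.
d = −0.5·ln(0.666667) − 0.25·ln(0.523810) = −0.5·(-0.405465) − 0.25·(-0.646626) = 0.3644.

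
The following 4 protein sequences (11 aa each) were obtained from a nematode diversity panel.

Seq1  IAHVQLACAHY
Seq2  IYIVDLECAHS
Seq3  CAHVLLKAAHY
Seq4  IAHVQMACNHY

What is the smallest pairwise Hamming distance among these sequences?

2

Pairwise Hamming distances:
  Seq1 vs Seq2: 5
  Seq1 vs Seq3: 4
  Seq1 vs Seq4: 2
  Seq2 vs Seq3: 7
  Seq2 vs Seq4: 7
  Seq3 vs Seq4: 6
The smallest is 2, between Seq1 and Seq4.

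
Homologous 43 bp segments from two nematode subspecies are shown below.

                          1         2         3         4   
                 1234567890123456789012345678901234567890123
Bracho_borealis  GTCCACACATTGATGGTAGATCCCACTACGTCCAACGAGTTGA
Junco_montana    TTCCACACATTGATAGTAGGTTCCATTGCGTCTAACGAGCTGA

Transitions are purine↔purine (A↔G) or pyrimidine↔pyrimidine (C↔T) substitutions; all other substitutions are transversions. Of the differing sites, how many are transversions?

1

Differing sites — 1:G/T (Tv); 15:G/A (Ti); 20:A/G (Ti); 22:C/T (Ti); 26:C/T (Ti); 28:A/G (Ti); 33:C/T (Ti); 40:T/C (Ti).
Of the 8 differences, 7 transitions and 1 transversion, so the answer is 1.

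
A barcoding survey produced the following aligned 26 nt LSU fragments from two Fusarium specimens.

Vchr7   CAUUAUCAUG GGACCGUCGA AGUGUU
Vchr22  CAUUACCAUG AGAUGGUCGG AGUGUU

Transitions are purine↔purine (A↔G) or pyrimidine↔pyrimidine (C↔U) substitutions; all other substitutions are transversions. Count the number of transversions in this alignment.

1

Mismatches occur at site 6 (U↔C, transition), site 11 (G↔A, transition), site 14 (C↔U, transition), site 15 (C↔G, transversion), site 20 (A↔G, transition).
Of the 5 differences, 4 transitions and 1 transversion, so the answer is 1.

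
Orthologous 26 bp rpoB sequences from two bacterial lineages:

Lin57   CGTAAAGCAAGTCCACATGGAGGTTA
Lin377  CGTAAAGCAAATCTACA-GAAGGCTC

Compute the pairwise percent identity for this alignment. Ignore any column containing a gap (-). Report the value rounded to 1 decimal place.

Excluding the 1 gap column leaves 25 comparable sites.
The sequences differ at positions 11 (G/A), 14 (C/T), 20 (G/A), 24 (T/C), 26 (A/C).
20 of the 25 comparable sites match, so the percent identity is 20/25 × 100 = 80.0%.

80.0%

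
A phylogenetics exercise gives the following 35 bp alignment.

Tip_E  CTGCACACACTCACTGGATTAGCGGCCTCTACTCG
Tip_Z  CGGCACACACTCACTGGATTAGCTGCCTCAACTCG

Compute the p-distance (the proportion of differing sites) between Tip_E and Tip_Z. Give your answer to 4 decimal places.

Mismatches occur at site 2 (T/G), site 24 (G/T), site 30 (T/A).
There are 3 differences over 35 sites, so p = 3/35 = 0.0857.

0.0857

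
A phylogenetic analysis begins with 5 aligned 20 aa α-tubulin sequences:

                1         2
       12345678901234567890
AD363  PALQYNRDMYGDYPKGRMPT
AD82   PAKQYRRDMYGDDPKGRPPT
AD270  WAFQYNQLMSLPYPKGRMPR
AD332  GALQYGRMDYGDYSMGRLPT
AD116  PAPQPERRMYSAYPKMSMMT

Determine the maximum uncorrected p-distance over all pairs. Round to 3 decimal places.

0.700

Pairwise Hamming distances:
  AD363 vs AD82: 4
  AD363 vs AD270: 8
  AD363 vs AD332: 7
  AD363 vs AD116: 9
  AD82 vs AD270: 11
  AD82 vs AD332: 9
  AD82 vs AD116: 11
  AD270 vs AD332: 13
  AD270 vs AD116: 13
  AD332 vs AD116: 14
The largest is 14 mismatches, between AD332 and AD116; p = 14/20 = 0.700.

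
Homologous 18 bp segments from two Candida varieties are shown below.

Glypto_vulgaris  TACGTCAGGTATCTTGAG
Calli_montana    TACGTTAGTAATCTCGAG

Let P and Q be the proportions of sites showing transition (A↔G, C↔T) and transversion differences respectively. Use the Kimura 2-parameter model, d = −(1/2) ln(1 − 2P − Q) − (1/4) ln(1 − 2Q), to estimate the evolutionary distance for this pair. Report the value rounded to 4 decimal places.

Differing sites — 6:C/T (Ti); 9:G/T (Tv); 10:T/A (Tv); 15:T/C (Ti).
Of the 4 differences, 2 transitions and 2 transversions over 18 sites: P = 2/18 = 0.111111, Q = 2/18 = 0.111111.
d = −0.5·ln(0.666667) − 0.25·ln(0.777778) = −0.5·(-0.405465) − 0.25·(-0.251314) = 0.2656.

0.2656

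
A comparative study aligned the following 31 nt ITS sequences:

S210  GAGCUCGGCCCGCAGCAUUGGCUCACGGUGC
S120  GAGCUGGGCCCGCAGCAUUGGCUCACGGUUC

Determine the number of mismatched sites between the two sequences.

2

The sequences differ at positions 6 (C/G), 30 (G/U).
That gives 2 mismatches out of 31 aligned sites, so the Hamming distance is 2.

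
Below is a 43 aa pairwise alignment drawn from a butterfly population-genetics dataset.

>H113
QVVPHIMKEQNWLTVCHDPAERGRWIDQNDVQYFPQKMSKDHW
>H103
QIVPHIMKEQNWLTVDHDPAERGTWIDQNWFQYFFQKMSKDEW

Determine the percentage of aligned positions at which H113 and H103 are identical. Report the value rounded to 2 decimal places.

Mismatches occur at site 2 (V→I), site 16 (C→D), site 24 (R→T), site 30 (D→W), site 31 (V→F), site 35 (P→F), site 42 (H→E).
36 of the 43 sites match, so the percent identity is 36/43 × 100 = 83.72%.

83.72%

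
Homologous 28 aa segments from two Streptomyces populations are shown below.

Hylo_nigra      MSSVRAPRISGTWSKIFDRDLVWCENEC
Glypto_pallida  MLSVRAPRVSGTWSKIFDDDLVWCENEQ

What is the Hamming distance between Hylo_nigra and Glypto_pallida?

The sequences differ at positions 2 (S/L), 9 (I/V), 19 (R/D), 28 (C/Q).
That gives 4 mismatches out of 28 aligned sites, so the Hamming distance is 4.

4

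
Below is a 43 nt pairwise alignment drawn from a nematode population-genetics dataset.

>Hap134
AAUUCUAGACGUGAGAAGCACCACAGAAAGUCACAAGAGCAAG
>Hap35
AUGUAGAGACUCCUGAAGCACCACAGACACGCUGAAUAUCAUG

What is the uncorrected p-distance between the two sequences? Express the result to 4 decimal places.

0.3721

Mismatches occur at site 2 (A→U), site 3 (U→G), site 5 (C→A), site 6 (U→G), site 11 (G→U), site 12 (U→C), site 13 (G→C), site 14 (A→U), site 28 (A→C), site 30 (G→C), site 31 (U→G), site 33 (A→U), site 34 (C→G), site 37 (G→U), site 39 (G→U), site 42 (A→U).
There are 16 differences over 43 sites, so p = 16/43 = 0.3721.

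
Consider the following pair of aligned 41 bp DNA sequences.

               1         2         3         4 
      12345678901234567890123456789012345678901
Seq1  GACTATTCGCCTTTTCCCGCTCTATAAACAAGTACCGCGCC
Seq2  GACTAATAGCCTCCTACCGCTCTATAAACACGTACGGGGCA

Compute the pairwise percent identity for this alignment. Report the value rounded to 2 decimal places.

Differing sites — 6:T/A; 8:C/A; 13:T/C; 14:T/C; 16:C/A; 31:A/C; 36:C/G; 38:C/G; 41:C/A.
32 of the 41 sites match, so the percent identity is 32/41 × 100 = 78.05%.

78.05%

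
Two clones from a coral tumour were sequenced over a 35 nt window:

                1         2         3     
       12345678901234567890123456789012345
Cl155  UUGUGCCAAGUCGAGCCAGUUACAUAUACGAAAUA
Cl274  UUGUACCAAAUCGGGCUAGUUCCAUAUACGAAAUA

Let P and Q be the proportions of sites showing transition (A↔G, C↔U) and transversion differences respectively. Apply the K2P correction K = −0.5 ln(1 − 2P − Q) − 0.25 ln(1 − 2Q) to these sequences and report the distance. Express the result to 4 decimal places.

Differing sites — 5:G/A (Ti); 10:G/A (Ti); 14:A/G (Ti); 17:C/U (Ti); 22:A/C (Tv).
Of the 5 differences, 4 transitions and 1 transversion over 35 sites: P = 4/35 = 0.114286, Q = 1/35 = 0.028571.
d = −0.5·ln(0.742857) − 0.25·ln(0.942858) = −0.5·(-0.297252) − 0.25·(-0.058840) = 0.1633.

0.1633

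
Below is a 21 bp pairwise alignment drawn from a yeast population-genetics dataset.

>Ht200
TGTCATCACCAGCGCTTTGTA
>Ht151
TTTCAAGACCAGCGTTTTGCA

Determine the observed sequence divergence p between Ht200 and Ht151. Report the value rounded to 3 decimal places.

Differing sites — 2:G/T; 6:T/A; 7:C/G; 15:C/T; 20:T/C.
There are 5 differences over 21 sites, so p = 5/21 = 0.238.

0.238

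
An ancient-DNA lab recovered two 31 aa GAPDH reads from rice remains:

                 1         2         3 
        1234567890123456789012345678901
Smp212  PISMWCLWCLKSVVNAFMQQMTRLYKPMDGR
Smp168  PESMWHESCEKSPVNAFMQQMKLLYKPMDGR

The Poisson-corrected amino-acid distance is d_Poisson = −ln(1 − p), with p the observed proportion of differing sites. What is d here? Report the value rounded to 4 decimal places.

The sequences differ at positions 2 (I/E), 6 (C/H), 7 (L/E), 8 (W/S), 10 (L/E), 13 (V/P), 22 (T/K), 23 (R/L).
p = 8/31 = 0.258065.
d = −ln(1 − 0.258065) = −ln(0.741935) = 0.2985.

0.2985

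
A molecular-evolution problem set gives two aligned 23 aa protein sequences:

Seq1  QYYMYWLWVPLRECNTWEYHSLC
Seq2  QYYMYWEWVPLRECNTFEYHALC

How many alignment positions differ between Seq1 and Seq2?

3

Mismatches occur at site 7 (L↔E), site 17 (W↔F), site 21 (S↔A).
That gives 3 mismatches out of 23 aligned sites, so the Hamming distance is 3.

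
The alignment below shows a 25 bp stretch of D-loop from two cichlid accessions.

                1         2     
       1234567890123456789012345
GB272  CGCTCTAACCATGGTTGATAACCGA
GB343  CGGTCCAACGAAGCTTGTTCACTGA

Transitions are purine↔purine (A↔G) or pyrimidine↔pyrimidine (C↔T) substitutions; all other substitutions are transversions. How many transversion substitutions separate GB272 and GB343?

6

The sequences differ at positions 3 (C/G, transversion), 6 (T/C, transition), 10 (C/G, transversion), 12 (T/A, transversion), 14 (G/C, transversion), 18 (A/T, transversion), 20 (A/C, transversion), 23 (C/T, transition).
Of the 8 differences, 2 transitions and 6 transversions, so the answer is 6.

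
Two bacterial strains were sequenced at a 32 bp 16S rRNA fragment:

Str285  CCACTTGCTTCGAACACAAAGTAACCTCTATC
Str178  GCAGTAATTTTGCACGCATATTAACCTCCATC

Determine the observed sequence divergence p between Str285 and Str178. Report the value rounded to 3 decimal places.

Mismatches occur at site 1 (C/G), site 4 (C/G), site 6 (T/A), site 7 (G/A), site 8 (C/T), site 11 (C/T), site 13 (A/C), site 16 (A/G), site 19 (A/T), site 21 (G/T), site 29 (T/C).
There are 11 differences over 32 sites, so p = 11/32 = 0.344.

0.344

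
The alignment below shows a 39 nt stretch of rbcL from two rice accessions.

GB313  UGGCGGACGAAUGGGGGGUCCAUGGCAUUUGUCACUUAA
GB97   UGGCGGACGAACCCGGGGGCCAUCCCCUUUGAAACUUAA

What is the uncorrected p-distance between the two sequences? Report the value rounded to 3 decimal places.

0.231

Differing sites — 12:U/C; 13:G/C; 14:G/C; 19:U/G; 24:G/C; 25:G/C; 27:A/C; 32:U/A; 33:C/A.
There are 9 differences over 39 sites, so p = 9/39 = 0.231.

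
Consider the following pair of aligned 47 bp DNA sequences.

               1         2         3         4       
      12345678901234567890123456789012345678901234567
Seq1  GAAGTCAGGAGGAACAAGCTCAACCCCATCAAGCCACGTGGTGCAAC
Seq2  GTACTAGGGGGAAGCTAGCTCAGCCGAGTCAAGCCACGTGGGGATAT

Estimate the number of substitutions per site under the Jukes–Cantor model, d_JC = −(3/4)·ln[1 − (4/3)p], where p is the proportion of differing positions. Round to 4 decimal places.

0.4537

Differing sites — 2:A/T; 4:G/C; 6:C/A; 7:A/G; 10:A/G; 12:G/A; 14:A/G; 16:A/T; 23:A/G; 26:C/G; 27:C/A; 28:A/G; 42:T/G; 44:C/A; 45:A/T; 47:C/T.
p = 16/47 = 0.340426.
d = −0.75 · ln(1 − (4/3)·0.340426) = −0.75 · ln(0.546099) = −0.75 · (-0.604955) = 0.4537.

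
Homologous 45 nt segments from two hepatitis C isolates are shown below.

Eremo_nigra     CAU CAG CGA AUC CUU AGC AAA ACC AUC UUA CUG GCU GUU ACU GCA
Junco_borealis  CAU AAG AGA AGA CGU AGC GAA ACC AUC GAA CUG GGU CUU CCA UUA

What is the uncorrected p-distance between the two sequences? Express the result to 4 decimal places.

Differing sites — 4:C/A; 7:C/A; 11:U/G; 12:C/A; 14:U/G; 19:A/G; 28:U/G; 29:U/A; 35:C/G; 37:G/C; 40:A/C; 42:U/A; 43:G/U; 44:C/U.
There are 14 differences over 45 sites, so p = 14/45 = 0.3111.

0.3111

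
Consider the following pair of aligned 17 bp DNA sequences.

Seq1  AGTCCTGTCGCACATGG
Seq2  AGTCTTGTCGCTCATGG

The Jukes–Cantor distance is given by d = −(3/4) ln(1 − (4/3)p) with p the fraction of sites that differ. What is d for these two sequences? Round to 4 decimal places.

0.1280

The sequences differ at positions 5 (C/T), 12 (A/T).
p = 2/17 = 0.117647.
d = −0.75 · ln(1 − (4/3)·0.117647) = −0.75 · ln(0.843137) = −0.75 · (-0.170626) = 0.1280.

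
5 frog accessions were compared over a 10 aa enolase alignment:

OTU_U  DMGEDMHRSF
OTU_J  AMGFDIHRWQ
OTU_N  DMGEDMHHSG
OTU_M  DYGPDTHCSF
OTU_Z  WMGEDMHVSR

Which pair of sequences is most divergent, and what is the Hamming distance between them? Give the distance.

Pairwise Hamming distances:
  OTU_U vs OTU_J: 5
  OTU_U vs OTU_N: 2
  OTU_U vs OTU_M: 4
  OTU_U vs OTU_Z: 3
  OTU_J vs OTU_N: 6
  OTU_J vs OTU_M: 7
  OTU_J vs OTU_Z: 6
  OTU_N vs OTU_M: 5
  OTU_N vs OTU_Z: 3
  OTU_M vs OTU_Z: 6
The largest is 7, between OTU_J and OTU_M.

7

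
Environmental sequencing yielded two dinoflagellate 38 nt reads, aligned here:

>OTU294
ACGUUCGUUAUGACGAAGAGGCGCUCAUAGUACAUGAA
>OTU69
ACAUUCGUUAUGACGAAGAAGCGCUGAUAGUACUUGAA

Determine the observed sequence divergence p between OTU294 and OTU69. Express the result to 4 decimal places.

Differing sites — 3:G/A; 20:G/A; 26:C/G; 34:A/U.
There are 4 differences over 38 sites, so p = 4/38 = 0.1053.

0.1053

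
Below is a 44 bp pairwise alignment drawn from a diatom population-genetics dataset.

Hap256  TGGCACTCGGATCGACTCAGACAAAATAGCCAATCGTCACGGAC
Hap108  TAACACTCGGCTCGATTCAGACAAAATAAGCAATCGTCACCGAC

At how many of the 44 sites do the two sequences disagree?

Mismatches occur at site 2 (G→A), site 3 (G→A), site 11 (A→C), site 16 (C→T), site 29 (G→A), site 30 (C→G), site 41 (G→C).
That gives 7 mismatches out of 44 aligned sites, so the Hamming distance is 7.

7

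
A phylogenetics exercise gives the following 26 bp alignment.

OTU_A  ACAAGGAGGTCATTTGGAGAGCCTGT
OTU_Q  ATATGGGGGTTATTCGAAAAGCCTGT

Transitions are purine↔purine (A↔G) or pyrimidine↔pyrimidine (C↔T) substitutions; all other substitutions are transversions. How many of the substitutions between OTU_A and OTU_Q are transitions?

6

Differing sites — 2:C/T (Ti); 4:A/T (Tv); 7:A/G (Ti); 11:C/T (Ti); 15:T/C (Ti); 17:G/A (Ti); 19:G/A (Ti).
Of the 7 differences, 6 transitions and 1 transversion, so the answer is 6.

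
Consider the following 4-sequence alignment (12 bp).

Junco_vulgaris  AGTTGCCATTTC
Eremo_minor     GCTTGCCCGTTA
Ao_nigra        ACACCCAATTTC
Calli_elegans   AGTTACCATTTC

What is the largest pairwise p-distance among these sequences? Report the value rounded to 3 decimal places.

0.667

Pairwise Hamming distances:
  Junco_vulgaris vs Eremo_minor: 5
  Junco_vulgaris vs Ao_nigra: 5
  Junco_vulgaris vs Calli_elegans: 1
  Eremo_minor vs Ao_nigra: 8
  Eremo_minor vs Calli_elegans: 6
  Ao_nigra vs Calli_elegans: 5
The largest is 8 mismatches, between Eremo_minor and Ao_nigra; p = 8/12 = 0.667.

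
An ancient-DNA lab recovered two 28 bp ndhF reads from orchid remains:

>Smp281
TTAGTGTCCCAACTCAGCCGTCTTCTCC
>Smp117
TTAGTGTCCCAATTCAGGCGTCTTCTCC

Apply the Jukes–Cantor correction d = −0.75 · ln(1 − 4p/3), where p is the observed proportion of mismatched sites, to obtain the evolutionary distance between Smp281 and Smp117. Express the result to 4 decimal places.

The sequences differ at positions 13 (C/T), 18 (C/G).
p = 2/28 = 0.071429.
d = −0.75 · ln(1 − (4/3)·0.071429) = −0.75 · ln(0.904761) = −0.75 · (-0.100084) = 0.0751.

0.0751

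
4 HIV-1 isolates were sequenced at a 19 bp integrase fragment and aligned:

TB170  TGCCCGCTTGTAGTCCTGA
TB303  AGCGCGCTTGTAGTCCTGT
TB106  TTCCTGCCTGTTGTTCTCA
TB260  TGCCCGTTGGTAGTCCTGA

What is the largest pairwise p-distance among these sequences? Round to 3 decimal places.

0.474

Pairwise Hamming distances:
  TB170 vs TB303: 3
  TB170 vs TB106: 6
  TB170 vs TB260: 2
  TB303 vs TB106: 9
  TB303 vs TB260: 5
  TB106 vs TB260: 8
The largest is 9 mismatches, between TB303 and TB106; p = 9/19 = 0.474.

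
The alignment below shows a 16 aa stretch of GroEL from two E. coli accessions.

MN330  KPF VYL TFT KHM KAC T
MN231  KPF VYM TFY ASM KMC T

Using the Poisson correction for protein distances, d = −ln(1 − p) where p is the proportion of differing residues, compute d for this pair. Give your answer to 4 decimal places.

Mismatches occur at site 6 (L/M), site 9 (T/Y), site 10 (K/A), site 11 (H/S), site 14 (A/M).
p = 5/16 = 0.312500.
d = −ln(1 − 0.312500) = −ln(0.687500) = 0.3747.

0.3747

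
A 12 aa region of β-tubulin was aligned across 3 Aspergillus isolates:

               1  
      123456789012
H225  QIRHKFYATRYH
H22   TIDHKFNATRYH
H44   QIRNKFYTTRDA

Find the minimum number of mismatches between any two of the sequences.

3

Pairwise Hamming distances:
  H225 vs H22: 3
  H225 vs H44: 4
  H22 vs H44: 7
The smallest is 3, between H225 and H22.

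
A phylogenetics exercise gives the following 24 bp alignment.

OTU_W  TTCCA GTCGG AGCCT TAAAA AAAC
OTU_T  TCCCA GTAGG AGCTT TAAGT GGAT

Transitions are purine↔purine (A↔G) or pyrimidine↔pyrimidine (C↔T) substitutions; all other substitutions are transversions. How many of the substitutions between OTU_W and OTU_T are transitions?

6

Differing sites — 2:T/C (Ti); 8:C/A (Tv); 14:C/T (Ti); 19:A/G (Ti); 20:A/T (Tv); 21:A/G (Ti); 22:A/G (Ti); 24:C/T (Ti).
Of the 8 differences, 6 transitions and 2 transversions, so the answer is 6.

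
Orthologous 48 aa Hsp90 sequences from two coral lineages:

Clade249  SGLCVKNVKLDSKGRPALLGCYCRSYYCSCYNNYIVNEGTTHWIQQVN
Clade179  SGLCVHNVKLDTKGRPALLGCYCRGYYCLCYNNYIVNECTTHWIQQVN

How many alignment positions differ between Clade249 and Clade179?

Differing sites — 6:K/H; 12:S/T; 25:S/G; 29:S/L; 39:G/C.
That gives 5 mismatches out of 48 aligned sites, so the Hamming distance is 5.

5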